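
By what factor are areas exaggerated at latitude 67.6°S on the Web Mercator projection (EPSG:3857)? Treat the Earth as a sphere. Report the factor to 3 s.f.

6.89

For Mercator, h = k = sec φ (a conformal cylindrical projection has a single point scale, 1/cos φ).
Areal scale = k² = sec²φ = 1/cos²(67.6°) = 1/0.3811² = 6.886.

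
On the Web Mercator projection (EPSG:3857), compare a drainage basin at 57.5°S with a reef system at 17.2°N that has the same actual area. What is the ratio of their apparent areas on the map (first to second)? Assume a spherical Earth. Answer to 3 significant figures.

Mercator areal scale is sec²φ.
At 57.5°: sec²(57.5°) = 1/0.5373² = 3.464.
At 17.2°: sec²(17.2°) = 1/0.9553² = 1.096.
Ratio = 3.464/1.096 = cos²(17.2°)/cos²(57.5°) ≈ 3.16.

3.16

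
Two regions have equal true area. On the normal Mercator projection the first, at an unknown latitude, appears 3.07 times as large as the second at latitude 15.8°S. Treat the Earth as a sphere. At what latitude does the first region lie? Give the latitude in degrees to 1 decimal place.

For equal true areas on Mercator, apparent areas scale as sec²φ, so the ratio is cos²φ₂ / cos²φ₁.
cos²φ₂ / cos²φ₁ = 3.07  ⇒  cos φ₁ = cos 15.8° / √3.07 = 0.9622/1.752 = 0.5492.
φ₁ = arccos(0.5492) ≈ 56.7°.

56.7°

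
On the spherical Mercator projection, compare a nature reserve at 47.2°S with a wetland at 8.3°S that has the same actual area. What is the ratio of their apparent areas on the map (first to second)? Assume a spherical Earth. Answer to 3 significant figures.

2.12

On Mercator, area is exaggerated by sec²φ = 1/cos²φ.
At 47.2°: sec²(47.2°) = 1/0.6794² = 2.166.
At 8.3°: sec²(8.3°) = 1/0.9895² = 1.021.
Ratio = 2.166/1.021 = cos²(8.3°)/cos²(47.2°) ≈ 2.12.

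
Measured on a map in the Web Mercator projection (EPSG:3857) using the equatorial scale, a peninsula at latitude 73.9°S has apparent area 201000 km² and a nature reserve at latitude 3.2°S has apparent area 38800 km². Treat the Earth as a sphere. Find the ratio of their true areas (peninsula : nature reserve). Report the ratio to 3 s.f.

0.400

On Mercator the areal scale is sec²φ, so true area = apparent × cos²φ.
True area of peninsula: 201000 × cos²(73.9°) = 201000 × 0.07690 = 15460 km².
True area of nature reserve: 38800 × cos²(3.2°) = 38800 × 0.9969 = 38680 km².
Ratio = 15460 / 38680 ≈ 0.400.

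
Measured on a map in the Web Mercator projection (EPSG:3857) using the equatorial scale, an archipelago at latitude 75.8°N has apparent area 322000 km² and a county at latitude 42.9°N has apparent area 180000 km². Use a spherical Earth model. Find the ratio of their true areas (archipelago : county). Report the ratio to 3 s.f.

0.201

Since Mercator area scale is 1/cos²φ, the true area equals the apparent area multiplied by cos²φ.
True area of archipelago: 322000 × cos²(75.8°) = 322000 × 0.06018 = 19380 km².
True area of county: 180000 × cos²(42.9°) = 180000 × 0.5366 = 96590 km².
Ratio = 19380 / 96590 ≈ 0.201.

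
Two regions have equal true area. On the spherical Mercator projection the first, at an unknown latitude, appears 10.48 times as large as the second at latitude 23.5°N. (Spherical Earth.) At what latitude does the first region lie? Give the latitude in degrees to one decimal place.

73.5°

On Mercator, (apparent₁)/(apparent₂) = sec²φ₁ / sec²φ₂ when true areas are equal.
cos²φ₂ / cos²φ₁ = 10.48  ⇒  cos φ₁ = cos 23.5° / √10.48 = 0.9171/3.237 = 0.2833.
φ₁ = arccos(0.2833) ≈ 73.5°.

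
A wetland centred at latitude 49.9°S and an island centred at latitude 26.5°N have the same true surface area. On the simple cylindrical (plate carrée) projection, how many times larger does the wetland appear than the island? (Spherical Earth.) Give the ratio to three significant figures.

For the equirectangular projection with φ₀ = 0 (plate carrée), h = 1 along meridians and k = sec φ along parallels.
Areal scale at 49.9°: h·k = 1.000 × 1.552 = 1.552.
Areal scale at 26.5°: h·k = 1.000 × 1.117 = 1.117.
Ratio = 1.552/1.117 ≈ 1.39.

1.39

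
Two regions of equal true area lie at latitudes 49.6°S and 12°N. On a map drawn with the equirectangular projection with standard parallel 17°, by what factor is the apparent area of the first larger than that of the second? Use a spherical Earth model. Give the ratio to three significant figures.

1.51

With standard parallel φ₀ = 17°, the equirectangular projection gives x = Rλ cos φ₀, y = Rφ, so h = 1 and k = cos 17° / cos φ.
Areal scale at 49.6°: h·k = 1.000 × 1.476 = 1.476.
Areal scale at 12°: h·k = 1.000 × 0.9777 = 0.9777.
Ratio = 1.476/0.9777 ≈ 1.51.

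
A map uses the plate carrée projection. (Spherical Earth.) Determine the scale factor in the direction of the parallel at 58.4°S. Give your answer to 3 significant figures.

Plate carrée maps x = Rλ, y = Rφ. The meridian scale is h = 1 and the parallel scale is k = 1/cos φ = sec φ.
k = 1/cos 58.4° = 1/0.5240 = 1.908.

1.91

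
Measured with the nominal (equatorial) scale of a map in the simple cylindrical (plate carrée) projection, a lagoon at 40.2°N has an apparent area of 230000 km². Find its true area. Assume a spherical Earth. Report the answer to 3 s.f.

Plate carrée maps x = Rλ, y = Rφ. The meridian scale is h = 1 and the parallel scale is k = 1/cos φ = sec φ.
Areal scale = h·k = 1 × sec φ; at 40.2°, h = 1.000, k = 1.309, so h·k = 1.309.
True area = apparent / (areal scale) = 230000 / 1.309 ≈ 176000 km².

176000 km²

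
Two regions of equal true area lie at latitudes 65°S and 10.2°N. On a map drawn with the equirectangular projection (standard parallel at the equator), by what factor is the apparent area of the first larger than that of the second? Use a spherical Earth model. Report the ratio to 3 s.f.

Plate carrée maps x = Rλ, y = Rφ. The meridian scale is h = 1 and the parallel scale is k = 1/cos φ = sec φ.
Areal scale at 65°: h·k = 1.000 × 2.366 = 2.366.
Areal scale at 10.2°: h·k = 1.000 × 1.016 = 1.016.
Ratio = 2.366/1.016 ≈ 2.33.

2.33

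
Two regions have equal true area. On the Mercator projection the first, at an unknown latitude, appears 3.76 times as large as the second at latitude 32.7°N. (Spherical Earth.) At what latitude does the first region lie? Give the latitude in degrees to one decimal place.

64.3°

On Mercator, (apparent₁)/(apparent₂) = sec²φ₁ / sec²φ₂ when true areas are equal.
cos²φ₂ / cos²φ₁ = 3.76  ⇒  cos φ₁ = cos 32.7° / √3.76 = 0.8415/1.939 = 0.4340.
φ₁ = arccos(0.4340) ≈ 64.3°.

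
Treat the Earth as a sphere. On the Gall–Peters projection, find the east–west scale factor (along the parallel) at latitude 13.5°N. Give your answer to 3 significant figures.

0.727

Gall–Peters is a cylindrical equal-area projection with standard parallels at ±45°. A cylindrical equal-area projection with standard parallel φ₀ has meridian scale h = cos φ / cos φ₀ and parallel scale k = cos φ₀ / cos φ (so areas are preserved, h·k = 1).
k = cos 45° / cos 13.5° = 0.7071/0.9724 = 0.7272.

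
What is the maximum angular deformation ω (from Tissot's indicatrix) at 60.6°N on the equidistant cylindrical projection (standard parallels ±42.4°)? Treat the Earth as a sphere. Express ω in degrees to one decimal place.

23.2°

With standard parallel φ₀ = 42.4°, the equirectangular projection gives x = Rλ cos φ₀, y = Rφ, so h = 1 and k = cos 42.4° / cos φ.
At 60.6°: h = 1.000, k = 1.504; principal scales a = 1.504, b = 1.000.
sin(ω/2) = (a − b)/(a + b) = 0.5043/2.504 = 0.2014, so ω = 2 arcsin(0.2014) ≈ 23.2°.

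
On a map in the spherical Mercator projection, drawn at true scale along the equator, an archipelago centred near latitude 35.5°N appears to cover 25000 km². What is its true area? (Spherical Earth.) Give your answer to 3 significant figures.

16600 km²

For Mercator, h = k = sec φ (a conformal cylindrical projection has a single point scale, 1/cos φ).
Areal scale = k² = sec²φ = 1/cos²(35.5°) = 1/0.8141² = 1.509.
True area = apparent / (areal scale) = 25000 / 1.509 ≈ 16600 km².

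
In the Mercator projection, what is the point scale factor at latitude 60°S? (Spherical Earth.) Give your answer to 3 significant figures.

2.00

Mercator is conformal, so the point scale is isotropic: h = k = sec φ = 1/cos φ.
k = 1/cos 60° = 1/0.5000 = 2.000.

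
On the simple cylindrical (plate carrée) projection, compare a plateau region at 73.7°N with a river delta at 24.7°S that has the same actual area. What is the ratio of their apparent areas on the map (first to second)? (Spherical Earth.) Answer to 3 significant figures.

3.24

In the plate carrée (x = Rλ, y = Rφ), meridians are true-scale (h = 1) and parallels are stretched by k = sec φ.
Areal scale at 73.7°: h·k = 1.000 × 3.563 = 3.563.
Areal scale at 24.7°: h·k = 1.000 × 1.101 = 1.101.
Ratio = 3.563/1.101 ≈ 3.24.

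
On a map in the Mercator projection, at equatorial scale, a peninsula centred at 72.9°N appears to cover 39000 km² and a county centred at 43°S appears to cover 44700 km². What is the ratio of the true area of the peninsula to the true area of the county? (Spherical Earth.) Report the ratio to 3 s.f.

Mercator's areal exaggeration is sec²φ; hence true area = (apparent area) · cos²φ.
True area of peninsula: 39000 × cos²(72.9°) = 39000 × 0.08646 = 3372 km².
True area of county: 44700 × cos²(43°) = 44700 × 0.5349 = 23910 km².
Ratio = 3372 / 23910 ≈ 0.141.

0.141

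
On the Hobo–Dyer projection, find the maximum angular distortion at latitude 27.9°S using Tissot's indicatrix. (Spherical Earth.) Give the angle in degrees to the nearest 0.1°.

The Hobo–Dyer projection is cylindrical equal-area with φ₀ = 37.5°. For cylindrical equal-area with standard parallel φ₀, h = cos φ / cos φ₀ and k = cos φ₀ / cos φ, so h·k = 1.
At 27.9°: h = 1.114, k = 0.8977; principal scales a = 1.114, b = 0.8977.
sin(ω/2) = (a − b)/(a + b) = 0.2163/2.012 = 0.1075, so ω = 2 arcsin(0.1075) ≈ 12.3°.

12.3°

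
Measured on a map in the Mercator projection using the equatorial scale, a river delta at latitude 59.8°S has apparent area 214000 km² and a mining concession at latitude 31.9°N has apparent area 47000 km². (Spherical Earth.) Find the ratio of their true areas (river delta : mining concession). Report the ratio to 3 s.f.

1.60

Mercator's areal exaggeration is sec²φ; hence true area = (apparent area) · cos²φ.
True area of river delta: 214000 × cos²(59.8°) = 214000 × 0.2530 = 54150 km².
True area of mining concession: 47000 × cos²(31.9°) = 47000 × 0.7208 = 33880 km².
Ratio = 54150 / 33880 ≈ 1.60.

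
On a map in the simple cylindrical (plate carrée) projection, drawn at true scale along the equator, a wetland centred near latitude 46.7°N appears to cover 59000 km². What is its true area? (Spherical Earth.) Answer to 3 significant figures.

40500 km²

Plate carrée maps x = Rλ, y = Rφ. The meridian scale is h = 1 and the parallel scale is k = 1/cos φ = sec φ.
Areal scale = h·k = 1 × sec φ; at 46.7°, h = 1.000, k = 1.458, so h·k = 1.458.
True area = apparent / (areal scale) = 59000 / 1.458 ≈ 40500 km².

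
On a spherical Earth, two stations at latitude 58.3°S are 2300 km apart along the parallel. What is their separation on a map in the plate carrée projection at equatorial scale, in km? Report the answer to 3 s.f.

4380 km

Plate carrée maps x = Rλ, y = Rφ. The meridian scale is h = 1 and the parallel scale is k = 1/cos φ = sec φ.
Along the parallel, k = sec 58.3° = 1/0.5255 = 1.903.
Map distance = 2300 × 1.903 ≈ 4380 km.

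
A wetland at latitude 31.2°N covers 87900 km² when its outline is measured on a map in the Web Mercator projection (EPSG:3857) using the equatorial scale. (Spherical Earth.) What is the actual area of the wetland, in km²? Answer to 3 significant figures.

64300 km²

The Mercator projection is conformal; its linear scale factor is the same in every direction and equals sec φ = 1/cos φ.
Areal scale = k² = sec²φ = 1/cos²(31.2°) = 1/0.8554² = 1.367.
True area = apparent / (areal scale) = 87900 / 1.367 ≈ 64300 km².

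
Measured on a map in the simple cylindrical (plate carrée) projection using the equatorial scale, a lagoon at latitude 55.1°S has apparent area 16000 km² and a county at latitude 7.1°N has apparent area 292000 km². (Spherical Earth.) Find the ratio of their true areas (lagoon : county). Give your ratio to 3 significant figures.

0.0316

Plate carrée has h = 1 and k = sec φ, giving areal scale sec φ; true area = (apparent area) · cos φ.
True area of lagoon: 16000 × cos(55.1°) = 16000 × 0.5721 = 9154 km².
True area of county: 292000 × cos(7.1°) = 292000 × 0.9923 = 289800 km².
Ratio = 9154 / 289800 ≈ 0.0316.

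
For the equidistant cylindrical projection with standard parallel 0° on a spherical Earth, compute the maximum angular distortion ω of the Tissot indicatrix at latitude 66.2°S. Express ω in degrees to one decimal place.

Plate carrée maps x = Rλ, y = Rφ. The meridian scale is h = 1 and the parallel scale is k = 1/cos φ = sec φ.
At 66.2°: h = 1.000, k = 2.478; principal scales a = 2.478, b = 1.000.
sin(ω/2) = (a − b)/(a + b) = 1.478/3.478 = 0.4250, so ω = 2 arcsin(0.4250) ≈ 50.3°.

50.3°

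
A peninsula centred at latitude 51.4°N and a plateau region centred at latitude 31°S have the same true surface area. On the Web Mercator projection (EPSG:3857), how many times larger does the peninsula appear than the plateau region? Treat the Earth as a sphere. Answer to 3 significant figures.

Mercator is conformal with k = sec φ, so areal scale = k² = sec²φ.
At 51.4°: sec²(51.4°) = 1/0.6239² = 2.569.
At 31°: sec²(31°) = 1/0.8572² = 1.361.
Ratio = 2.569/1.361 = cos²(31°)/cos²(51.4°) ≈ 1.89.

1.89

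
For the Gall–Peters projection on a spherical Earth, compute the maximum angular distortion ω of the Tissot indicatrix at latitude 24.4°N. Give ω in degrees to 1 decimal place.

28.7°

The Gall–Peters projection is cylindrical equal-area with φ₀ = 45°. Cylindrical equal-area (φ₀ = 45°): h = cos φ / cos 45° along meridians, k = cos 45° / cos φ along parallels; h·k = 1.
At 24.4°: h = 1.288, k = 0.7765; principal scales a = 1.288, b = 0.7765.
sin(ω/2) = (a − b)/(a + b) = 0.5114/2.064 = 0.2477, so ω = 2 arcsin(0.2477) ≈ 28.7°.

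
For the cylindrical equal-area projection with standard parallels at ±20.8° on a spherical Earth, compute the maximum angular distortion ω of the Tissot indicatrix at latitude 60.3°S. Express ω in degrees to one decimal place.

For cylindrical equal-area with standard parallel φ₀, h = cos φ / cos φ₀ and k = cos φ₀ / cos φ, so h·k = 1.
At 60.3°: h = 0.5300, k = 1.887; principal scales a = 1.887, b = 0.5300.
sin(ω/2) = (a − b)/(a + b) = 1.357/2.417 = 0.5614, so ω = 2 arcsin(0.5614) ≈ 68.3°.

68.3°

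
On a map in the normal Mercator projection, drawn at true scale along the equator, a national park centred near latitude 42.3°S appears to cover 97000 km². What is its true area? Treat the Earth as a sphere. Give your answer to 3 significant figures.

Mercator is conformal, so the point scale is isotropic: h = k = sec φ = 1/cos φ.
Areal scale = k² = sec²φ = 1/cos²(42.3°) = 1/0.7396² = 1.828.
True area = apparent / (areal scale) = 97000 / 1.828 ≈ 53100 km².

53100 km²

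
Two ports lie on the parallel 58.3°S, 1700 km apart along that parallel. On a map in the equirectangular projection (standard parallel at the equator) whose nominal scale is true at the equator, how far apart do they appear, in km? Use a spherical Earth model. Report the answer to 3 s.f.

For the equirectangular projection with φ₀ = 0 (plate carrée), h = 1 along meridians and k = sec φ along parallels.
Along the parallel, k = sec 58.3° = 1/0.5255 = 1.903.
Map distance = 1700 × 1.903 ≈ 3240 km.

3240 km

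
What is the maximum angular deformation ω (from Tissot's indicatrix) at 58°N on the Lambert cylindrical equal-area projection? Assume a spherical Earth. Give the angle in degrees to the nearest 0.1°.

68.3°

The Lambert cylindrical equal-area projection is the cylindrical equal-area projection with its standard parallel at the equator (φ₀ = 0). For cylindrical equal-area with standard parallel φ₀, h = cos φ / cos φ₀ and k = cos φ₀ / cos φ, so h·k = 1.
At 58°: h = 0.5299, k = 1.887; principal scales a = 1.887, b = 0.5299.
sin(ω/2) = (a − b)/(a + b) = 1.357/2.417 = 0.5615, so ω = 2 arcsin(0.5615) ≈ 68.3°.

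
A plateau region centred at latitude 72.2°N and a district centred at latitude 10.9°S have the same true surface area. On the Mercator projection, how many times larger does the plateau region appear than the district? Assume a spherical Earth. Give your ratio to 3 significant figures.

On Mercator, area is exaggerated by sec²φ = 1/cos²φ.
At 72.2°: sec²(72.2°) = 1/0.3057² = 10.70.
At 10.9°: sec²(10.9°) = 1/0.9820² = 1.037.
Ratio = 10.70/1.037 = cos²(10.9°)/cos²(72.2°) ≈ 10.3.

10.3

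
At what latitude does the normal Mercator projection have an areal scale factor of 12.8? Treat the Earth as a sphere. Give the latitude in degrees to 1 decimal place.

Mercator areal scale is sec²φ.
sec²φ = 12.8  ⇒  cos²φ = 0.07812  ⇒  cos φ = 0.2795.
φ = arccos(0.2795) ≈ 73.8°.

73.8°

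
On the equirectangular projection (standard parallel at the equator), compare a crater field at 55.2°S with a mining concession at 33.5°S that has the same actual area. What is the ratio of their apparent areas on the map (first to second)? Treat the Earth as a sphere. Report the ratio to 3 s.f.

1.46

For the equirectangular projection with φ₀ = 0 (plate carrée), h = 1 along meridians and k = sec φ along parallels.
Areal scale at 55.2°: h·k = 1.000 × 1.752 = 1.752.
Areal scale at 33.5°: h·k = 1.000 × 1.199 = 1.199.
Ratio = 1.752/1.199 ≈ 1.46.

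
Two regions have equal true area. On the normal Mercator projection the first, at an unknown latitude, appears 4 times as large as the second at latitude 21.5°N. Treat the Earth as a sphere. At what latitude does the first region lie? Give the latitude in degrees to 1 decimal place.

62.3°

Mercator areal scale is sec²φ, so apparent-area ratio = sec²φ₁ / sec²φ₂ = cos²φ₂ / cos²φ₁.
cos²φ₂ / cos²φ₁ = 4  ⇒  cos φ₁ = cos 21.5° / √4 = 0.9304/2.000 = 0.4652.
φ₁ = arccos(0.4652) ≈ 62.3°.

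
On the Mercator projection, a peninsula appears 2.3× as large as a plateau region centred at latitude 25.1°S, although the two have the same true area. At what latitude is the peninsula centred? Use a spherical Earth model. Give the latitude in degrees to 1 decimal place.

On Mercator, (apparent₁)/(apparent₂) = sec²φ₁ / sec²φ₂ when true areas are equal.
cos²φ₂ / cos²φ₁ = 2.3  ⇒  cos φ₁ = cos 25.1° / √2.3 = 0.9056/1.517 = 0.5971.
φ₁ = arccos(0.5971) ≈ 53.3°.

53.3°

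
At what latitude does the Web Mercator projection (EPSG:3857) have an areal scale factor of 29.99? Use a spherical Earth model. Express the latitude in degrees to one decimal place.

79.5°

Mercator areal scale is sec²φ.
sec²φ = 29.99  ⇒  cos²φ = 0.03334  ⇒  cos φ = 0.1826.
φ = arccos(0.1826) ≈ 79.5°.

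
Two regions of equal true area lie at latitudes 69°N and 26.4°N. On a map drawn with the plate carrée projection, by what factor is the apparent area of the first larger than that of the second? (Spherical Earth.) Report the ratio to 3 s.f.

Plate carrée maps x = Rλ, y = Rφ. The meridian scale is h = 1 and the parallel scale is k = 1/cos φ = sec φ.
Areal scale at 69°: h·k = 1.000 × 2.790 = 2.790.
Areal scale at 26.4°: h·k = 1.000 × 1.116 = 1.116.
Ratio = 2.790/1.116 ≈ 2.50.

2.50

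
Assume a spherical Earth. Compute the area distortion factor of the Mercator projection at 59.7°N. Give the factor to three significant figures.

3.93

Mercator is conformal, so the point scale is isotropic: h = k = sec φ = 1/cos φ.
Areal scale = k² = sec²φ = 1/cos²(59.7°) = 1/0.5045² = 3.929.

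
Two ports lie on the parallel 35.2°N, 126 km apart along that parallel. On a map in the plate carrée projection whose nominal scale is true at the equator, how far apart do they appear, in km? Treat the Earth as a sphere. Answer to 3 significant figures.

In the plate carrée (x = Rλ, y = Rφ), meridians are true-scale (h = 1) and parallels are stretched by k = sec φ.
Along the parallel, k = sec 35.2° = 1/0.8171 = 1.224.
Map distance = 126 × 1.224 ≈ 154 km.

154 km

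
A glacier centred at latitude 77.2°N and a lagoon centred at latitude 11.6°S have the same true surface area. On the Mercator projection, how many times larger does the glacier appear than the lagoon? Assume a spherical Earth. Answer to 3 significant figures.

19.5

Mercator is conformal with k = sec φ, so areal scale = k² = sec²φ.
At 77.2°: sec²(77.2°) = 1/0.2215² = 20.37.
At 11.6°: sec²(11.6°) = 1/0.9796² = 1.042.
Ratio = 20.37/1.042 = cos²(11.6°)/cos²(77.2°) ≈ 19.5.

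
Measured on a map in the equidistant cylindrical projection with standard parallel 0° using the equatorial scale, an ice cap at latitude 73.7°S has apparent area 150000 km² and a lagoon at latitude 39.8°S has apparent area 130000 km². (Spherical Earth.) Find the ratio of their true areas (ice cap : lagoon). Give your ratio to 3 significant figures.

On the plate carrée, areal scale = h·k = 1 × sec φ, so true area = apparent × cos φ.
True area of ice cap: 150000 × cos(73.7°) = 150000 × 0.2807 = 42100 km².
True area of lagoon: 130000 × cos(39.8°) = 130000 × 0.7683 = 99880 km².
Ratio = 42100 / 99880 ≈ 0.422.

0.422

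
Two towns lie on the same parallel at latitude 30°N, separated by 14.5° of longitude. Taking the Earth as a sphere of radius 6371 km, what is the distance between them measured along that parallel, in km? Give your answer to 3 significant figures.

Arc length along a parallel = R cos φ · Δλ (with Δλ in radians).
= 6371 × cos 30° × (14.5° × π/180) = 6371 × 0.8660 × 0.2531 ≈ 1400 km.

1400 km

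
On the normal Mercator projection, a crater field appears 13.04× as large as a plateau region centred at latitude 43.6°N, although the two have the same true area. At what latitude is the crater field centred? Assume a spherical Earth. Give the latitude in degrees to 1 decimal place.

78.4°

On Mercator, (apparent₁)/(apparent₂) = sec²φ₁ / sec²φ₂ when true areas are equal.
cos²φ₂ / cos²φ₁ = 13.04  ⇒  cos φ₁ = cos 43.6° / √13.04 = 0.7242/3.611 = 0.2005.
φ₁ = arccos(0.2005) ≈ 78.4°.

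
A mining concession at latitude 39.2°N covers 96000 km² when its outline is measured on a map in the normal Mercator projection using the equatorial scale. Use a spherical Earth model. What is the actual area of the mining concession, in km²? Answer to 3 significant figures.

The Mercator projection is conformal; its linear scale factor is the same in every direction and equals sec φ = 1/cos φ.
Areal scale = k² = sec²φ = 1/cos²(39.2°) = 1/0.7749² = 1.665.
True area = apparent / (areal scale) = 96000 / 1.665 ≈ 57700 km².

57700 km²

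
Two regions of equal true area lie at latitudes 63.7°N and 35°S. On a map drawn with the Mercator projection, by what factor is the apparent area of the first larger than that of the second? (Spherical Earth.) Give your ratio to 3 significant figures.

3.42

Mercator is conformal with k = sec φ, so areal scale = k² = sec²φ.
At 63.7°: sec²(63.7°) = 1/0.4431² = 5.094.
At 35°: sec²(35°) = 1/0.8192² = 1.490.
Ratio = 5.094/1.490 = cos²(35°)/cos²(63.7°) ≈ 3.42.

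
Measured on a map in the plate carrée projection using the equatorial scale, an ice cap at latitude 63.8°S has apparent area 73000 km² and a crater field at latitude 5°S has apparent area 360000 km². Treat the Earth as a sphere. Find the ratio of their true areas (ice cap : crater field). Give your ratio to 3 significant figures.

Plate carrée has h = 1 and k = sec φ, giving areal scale sec φ; true area = (apparent area) · cos φ.
True area of ice cap: 73000 × cos(63.8°) = 73000 × 0.4415 = 32230 km².
True area of crater field: 360000 × cos(5°) = 360000 × 0.9962 = 358600 km².
Ratio = 32230 / 358600 ≈ 0.0899.

0.0899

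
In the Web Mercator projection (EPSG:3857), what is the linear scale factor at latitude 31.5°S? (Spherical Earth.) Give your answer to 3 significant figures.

The Mercator projection is conformal; its linear scale factor is the same in every direction and equals sec φ = 1/cos φ.
k = 1/cos 31.5° = 1/0.8526 = 1.173.

1.17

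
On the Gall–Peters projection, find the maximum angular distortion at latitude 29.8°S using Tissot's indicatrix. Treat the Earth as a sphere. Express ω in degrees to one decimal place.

Gall–Peters is a cylindrical equal-area projection with standard parallels at ±45°. Cylindrical equal-area (φ₀ = 45°): h = cos φ / cos 45° along meridians, k = cos 45° / cos φ along parallels; h·k = 1.
At 29.8°: h = 1.227, k = 0.8149; principal scales a = 1.227, b = 0.8149.
sin(ω/2) = (a − b)/(a + b) = 0.4123/2.042 = 0.2019, so ω = 2 arcsin(0.2019) ≈ 23.3°.

23.3°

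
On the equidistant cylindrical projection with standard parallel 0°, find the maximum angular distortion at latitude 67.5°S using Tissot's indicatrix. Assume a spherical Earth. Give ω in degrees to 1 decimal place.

53.0°

For the equirectangular projection with φ₀ = 0 (plate carrée), h = 1 along meridians and k = sec φ along parallels.
At 67.5°: h = 1.000, k = 2.613; principal scales a = 2.613, b = 1.000.
sin(ω/2) = (a − b)/(a + b) = 1.613/3.613 = 0.4465, so ω = 2 arcsin(0.4465) ≈ 53.0°.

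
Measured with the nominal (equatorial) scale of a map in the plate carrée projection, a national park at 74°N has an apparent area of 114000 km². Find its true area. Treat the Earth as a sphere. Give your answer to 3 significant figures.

In the plate carrée (x = Rλ, y = Rφ), meridians are true-scale (h = 1) and parallels are stretched by k = sec φ.
Areal scale = h·k = 1 × sec φ; at 74°, h = 1.000, k = 3.628, so h·k = 3.628.
True area = apparent / (areal scale) = 114000 / 3.628 ≈ 31400 km².

31400 km²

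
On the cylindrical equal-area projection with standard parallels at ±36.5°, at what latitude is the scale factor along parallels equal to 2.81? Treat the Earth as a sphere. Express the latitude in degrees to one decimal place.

A cylindrical equal-area projection with standard parallel φ₀ has meridian scale h = cos φ / cos φ₀ and parallel scale k = cos φ₀ / cos φ (so areas are preserved, h·k = 1).
k = cos φ₀ / cos φ = 2.81  ⇒  cos φ = cos 36.5° / 2.81 = 0.2861.
φ = arccos(0.2861) ≈ 73.4°.

73.4°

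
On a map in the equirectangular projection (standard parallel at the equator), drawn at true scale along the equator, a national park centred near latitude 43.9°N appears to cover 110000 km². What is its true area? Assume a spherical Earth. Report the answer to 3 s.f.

79300 km²

In the plate carrée (x = Rλ, y = Rφ), meridians are true-scale (h = 1) and parallels are stretched by k = sec φ.
Areal scale = h·k = 1 × sec φ; at 43.9°, h = 1.000, k = 1.388, so h·k = 1.388.
True area = apparent / (areal scale) = 110000 / 1.388 ≈ 79300 km².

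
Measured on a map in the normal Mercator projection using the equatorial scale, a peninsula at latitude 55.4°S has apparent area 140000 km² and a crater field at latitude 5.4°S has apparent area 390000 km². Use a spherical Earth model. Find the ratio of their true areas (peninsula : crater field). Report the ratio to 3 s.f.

0.117

Mercator's areal exaggeration is sec²φ; hence true area = (apparent area) · cos²φ.
True area of peninsula: 140000 × cos²(55.4°) = 140000 × 0.3224 = 45140 km².
True area of crater field: 390000 × cos²(5.4°) = 390000 × 0.9911 = 386500 km².
Ratio = 45140 / 386500 ≈ 0.117.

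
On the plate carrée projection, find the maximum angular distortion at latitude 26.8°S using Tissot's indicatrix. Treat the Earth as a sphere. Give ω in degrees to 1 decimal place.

Plate carrée maps x = Rλ, y = Rφ. The meridian scale is h = 1 and the parallel scale is k = 1/cos φ = sec φ.
At 26.8°: h = 1.000, k = 1.120; principal scales a = 1.120, b = 1.000.
sin(ω/2) = (a − b)/(a + b) = 0.1203/2.120 = 0.05676, so ω = 2 arcsin(0.05676) ≈ 6.5°.

6.5°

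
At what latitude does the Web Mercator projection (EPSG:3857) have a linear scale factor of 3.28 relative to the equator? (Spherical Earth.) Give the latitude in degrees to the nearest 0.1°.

72.2°

Mercator scale is k = sec φ = 1/cos φ.
1/cos φ = 3.28  ⇒  cos φ = 0.3049  ⇒  φ = arccos(0.3049) ≈ 72.2°.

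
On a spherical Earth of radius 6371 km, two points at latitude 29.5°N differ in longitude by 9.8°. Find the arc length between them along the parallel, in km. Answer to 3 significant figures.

948 km

Arc length along a parallel = R cos φ · Δλ (with Δλ in radians).
= 6371 × cos 29.5° × (9.8° × π/180) = 6371 × 0.8704 × 0.1710 ≈ 948 km.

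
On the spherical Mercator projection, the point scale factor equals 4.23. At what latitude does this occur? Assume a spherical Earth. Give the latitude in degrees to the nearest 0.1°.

76.3°

Mercator scale is k = sec φ = 1/cos φ.
1/cos φ = 4.23  ⇒  cos φ = 0.2364  ⇒  φ = arccos(0.2364) ≈ 76.3°.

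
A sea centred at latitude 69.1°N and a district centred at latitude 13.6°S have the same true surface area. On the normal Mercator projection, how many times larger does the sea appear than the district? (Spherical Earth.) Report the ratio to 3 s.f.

7.42

Mercator is conformal with k = sec φ, so areal scale = k² = sec²φ.
At 69.1°: sec²(69.1°) = 1/0.3567² = 7.858.
At 13.6°: sec²(13.6°) = 1/0.9720² = 1.059.
Ratio = 7.858/1.059 = cos²(13.6°)/cos²(69.1°) ≈ 7.42.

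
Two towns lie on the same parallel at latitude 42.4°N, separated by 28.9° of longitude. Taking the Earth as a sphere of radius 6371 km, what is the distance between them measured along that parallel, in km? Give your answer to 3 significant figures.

Arc length along a parallel = R cos φ · Δλ (with Δλ in radians).
= 6371 × cos 42.4° × (28.9° × π/180) = 6371 × 0.7385 × 0.5044 ≈ 2370 km.

2370 km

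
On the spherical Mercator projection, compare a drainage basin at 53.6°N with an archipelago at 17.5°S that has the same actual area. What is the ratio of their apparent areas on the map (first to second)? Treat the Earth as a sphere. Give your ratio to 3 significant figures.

2.58

On Mercator, area is exaggerated by sec²φ = 1/cos²φ.
At 53.6°: sec²(53.6°) = 1/0.5934² = 2.840.
At 17.5°: sec²(17.5°) = 1/0.9537² = 1.099.
Ratio = 2.840/1.099 = cos²(17.5°)/cos²(53.6°) ≈ 2.58.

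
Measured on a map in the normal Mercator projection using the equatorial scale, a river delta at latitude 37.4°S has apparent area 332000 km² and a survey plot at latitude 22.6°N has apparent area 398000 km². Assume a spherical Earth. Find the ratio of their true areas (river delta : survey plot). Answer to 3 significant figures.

0.618

Since Mercator area scale is 1/cos²φ, the true area equals the apparent area multiplied by cos²φ.
True area of river delta: 332000 × cos²(37.4°) = 332000 × 0.6311 = 209500 km².
True area of survey plot: 398000 × cos²(22.6°) = 398000 × 0.8523 = 339200 km².
Ratio = 209500 / 339200 ≈ 0.618.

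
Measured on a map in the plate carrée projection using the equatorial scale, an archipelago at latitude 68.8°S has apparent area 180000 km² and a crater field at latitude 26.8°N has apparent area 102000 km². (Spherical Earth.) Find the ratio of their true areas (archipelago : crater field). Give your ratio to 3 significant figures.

Plate carrée has h = 1 and k = sec φ, giving areal scale sec φ; true area = (apparent area) · cos φ.
True area of archipelago: 180000 × cos(68.8°) = 180000 × 0.3616 = 65090 km².
True area of crater field: 102000 × cos(26.8°) = 102000 × 0.8926 = 91040 km².
Ratio = 65090 / 91040 ≈ 0.715.

0.715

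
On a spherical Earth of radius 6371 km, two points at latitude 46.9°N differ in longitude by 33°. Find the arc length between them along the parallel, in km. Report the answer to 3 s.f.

2510 km

Arc length along a parallel = R cos φ · Δλ (with Δλ in radians).
= 6371 × cos 46.9° × (33° × π/180) = 6371 × 0.6833 × 0.5760 ≈ 2510 km.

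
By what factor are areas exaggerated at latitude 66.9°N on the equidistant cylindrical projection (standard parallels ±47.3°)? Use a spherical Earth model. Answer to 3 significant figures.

With standard parallel φ₀ = 47.3°, the equirectangular projection gives x = Rλ cos φ₀, y = Rφ, so h = 1 and k = cos 47.3° / cos φ.
Areal scale = h·k = 1 × cos φ₀ / cos φ; at 66.9°, h = 1.000, k = 1.729, so h·k = 1.729.

1.73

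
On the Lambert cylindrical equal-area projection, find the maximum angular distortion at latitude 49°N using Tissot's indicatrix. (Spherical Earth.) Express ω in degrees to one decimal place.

The Lambert cylindrical equal-area projection is the cylindrical equal-area projection with its standard parallel at the equator (φ₀ = 0). A cylindrical equal-area projection with standard parallel φ₀ has meridian scale h = cos φ / cos φ₀ and parallel scale k = cos φ₀ / cos φ (so areas are preserved, h·k = 1).
At 49°: h = 0.6561, k = 1.524; principal scales a = 1.524, b = 0.6561.
sin(ω/2) = (a − b)/(a + b) = 0.8682/2.180 = 0.3982, so ω = 2 arcsin(0.3982) ≈ 46.9°.

46.9°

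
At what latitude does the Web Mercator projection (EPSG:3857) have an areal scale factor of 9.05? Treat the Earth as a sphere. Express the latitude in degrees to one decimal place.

70.6°

Mercator areal scale is sec²φ.
sec²φ = 9.05  ⇒  cos²φ = 0.1105  ⇒  cos φ = 0.3324.
φ = arccos(0.3324) ≈ 70.6°.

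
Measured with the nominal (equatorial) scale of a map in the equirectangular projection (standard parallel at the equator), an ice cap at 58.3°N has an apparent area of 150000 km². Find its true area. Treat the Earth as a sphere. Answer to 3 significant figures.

78800 km²

Plate carrée maps x = Rλ, y = Rφ. The meridian scale is h = 1 and the parallel scale is k = 1/cos φ = sec φ.
Areal scale = h·k = 1 × sec φ; at 58.3°, h = 1.000, k = 1.903, so h·k = 1.903.
True area = apparent / (areal scale) = 150000 / 1.903 ≈ 78800 km².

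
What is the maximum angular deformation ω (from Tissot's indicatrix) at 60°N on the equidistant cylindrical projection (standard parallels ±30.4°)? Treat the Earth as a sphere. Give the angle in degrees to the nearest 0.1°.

30.9°

In the equirectangular projection with standard parallel φ₀ = 30.4° (x = Rλ cos φ₀, y = Rφ), meridians are true-scale (h = 1) and the parallel scale is k = cos φ₀ / cos φ.
At 60°: h = 1.000, k = 1.725; principal scales a = 1.725, b = 1.000.
sin(ω/2) = (a − b)/(a + b) = 0.7250/2.725 = 0.2661, so ω = 2 arcsin(0.2661) ≈ 30.9°.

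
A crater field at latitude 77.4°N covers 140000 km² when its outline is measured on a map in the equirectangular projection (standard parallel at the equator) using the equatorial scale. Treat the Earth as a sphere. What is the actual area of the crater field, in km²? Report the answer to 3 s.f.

30500 km²

For the equirectangular projection with φ₀ = 0 (plate carrée), h = 1 along meridians and k = sec φ along parallels.
Areal scale = h·k = 1 × sec φ; at 77.4°, h = 1.000, k = 4.584, so h·k = 4.584.
True area = apparent / (areal scale) = 140000 / 4.584 ≈ 30500 km².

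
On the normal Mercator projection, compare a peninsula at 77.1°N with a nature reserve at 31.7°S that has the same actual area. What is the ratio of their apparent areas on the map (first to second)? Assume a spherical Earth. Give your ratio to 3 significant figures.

On Mercator, area is exaggerated by sec²φ = 1/cos²φ.
At 77.1°: sec²(77.1°) = 1/0.2233² = 20.06.
At 31.7°: sec²(31.7°) = 1/0.8508² = 1.381.
Ratio = 20.06/1.381 = cos²(31.7°)/cos²(77.1°) ≈ 14.5.

14.5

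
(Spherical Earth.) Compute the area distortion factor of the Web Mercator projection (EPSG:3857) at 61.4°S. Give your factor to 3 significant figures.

4.36

The Mercator projection is conformal; its linear scale factor is the same in every direction and equals sec φ = 1/cos φ.
Areal scale = k² = sec²φ = 1/cos²(61.4°) = 1/0.4787² = 4.364.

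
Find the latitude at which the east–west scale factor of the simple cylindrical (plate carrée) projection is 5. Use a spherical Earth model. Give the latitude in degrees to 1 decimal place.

78.5°

Plate carrée: h = 1, k = sec φ along parallels.
sec φ = 5  ⇒  cos φ = 0.2000  ⇒  φ ≈ 78.5°.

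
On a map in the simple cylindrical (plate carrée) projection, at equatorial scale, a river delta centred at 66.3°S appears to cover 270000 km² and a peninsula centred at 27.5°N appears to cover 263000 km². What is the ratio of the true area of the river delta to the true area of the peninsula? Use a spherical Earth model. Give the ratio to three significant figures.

On the plate carrée, areal scale = h·k = 1 × sec φ, so true area = apparent × cos φ.
True area of river delta: 270000 × cos(66.3°) = 270000 × 0.4019 = 108500 km².
True area of peninsula: 263000 × cos(27.5°) = 263000 × 0.8870 = 233300 km².
Ratio = 108500 / 233300 ≈ 0.465.

0.465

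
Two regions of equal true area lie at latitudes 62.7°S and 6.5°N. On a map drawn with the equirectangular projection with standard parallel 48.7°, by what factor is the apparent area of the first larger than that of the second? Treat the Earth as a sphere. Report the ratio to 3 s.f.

2.17

In the equirectangular projection with standard parallel φ₀ = 48.7° (x = Rλ cos φ₀, y = Rφ), meridians are true-scale (h = 1) and the parallel scale is k = cos φ₀ / cos φ.
Areal scale at 62.7°: h·k = 1.000 × 1.439 = 1.439.
Areal scale at 6.5°: h·k = 1.000 × 0.6643 = 0.6643.
Ratio = 1.439/0.6643 ≈ 2.17.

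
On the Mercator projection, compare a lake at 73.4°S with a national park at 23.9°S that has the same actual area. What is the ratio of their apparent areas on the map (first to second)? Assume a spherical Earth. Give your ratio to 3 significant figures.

10.2

Mercator areal scale is sec²φ.
At 73.4°: sec²(73.4°) = 1/0.2857² = 12.25.
At 23.9°: sec²(23.9°) = 1/0.9143² = 1.196.
Ratio = 12.25/1.196 = cos²(23.9°)/cos²(73.4°) ≈ 10.2.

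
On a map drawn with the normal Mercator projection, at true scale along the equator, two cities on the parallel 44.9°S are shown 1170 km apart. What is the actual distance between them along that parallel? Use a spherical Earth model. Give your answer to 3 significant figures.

829 km

The Mercator projection is conformal; its linear scale factor is the same in every direction and equals sec φ = 1/cos φ.
Along the parallel at 44.9°, map distances are exaggerated by k = sec 44.9° = 1.412.
True distance = 1170 / 1.412 = 1170 × cos 44.9° ≈ 829 km.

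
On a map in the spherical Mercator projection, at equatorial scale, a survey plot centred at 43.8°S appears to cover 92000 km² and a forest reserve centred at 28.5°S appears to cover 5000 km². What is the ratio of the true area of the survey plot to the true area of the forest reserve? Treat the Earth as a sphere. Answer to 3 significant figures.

12.4

Since Mercator area scale is 1/cos²φ, the true area equals the apparent area multiplied by cos²φ.
True area of survey plot: 92000 × cos²(43.8°) = 92000 × 0.5209 = 47930 km².
True area of forest reserve: 5000 × cos²(28.5°) = 5000 × 0.7723 = 3862 km².
Ratio = 47930 / 3862 ≈ 12.4.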